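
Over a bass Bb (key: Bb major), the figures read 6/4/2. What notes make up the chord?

Bb, C, Eb, G

A second above Bb in this key is C.
A fourth above Bb in this key is Eb.
A sixth above Bb in this key is G.
Together with the bass Bb, this spells C minor seventh in third inversion.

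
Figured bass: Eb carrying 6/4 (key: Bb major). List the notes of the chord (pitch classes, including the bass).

Eb, A, C

A fourth above Eb in this key is A.
A sixth above Eb in this key is C.
Together with the bass Eb, this spells A diminished in second inversion.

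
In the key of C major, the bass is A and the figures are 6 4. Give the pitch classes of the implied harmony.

A fourth above A in this key is D.
A sixth above A in this key is F.
Together with the bass A, this spells D minor in second inversion.

A, D, F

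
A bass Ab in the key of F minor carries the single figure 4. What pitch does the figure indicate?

Counting 3 letter steps above Ab lands on D; in F minor, that letter is Db.

Db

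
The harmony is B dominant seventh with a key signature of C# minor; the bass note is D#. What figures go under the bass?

6/5

D# is the third of B dominant seventh, so the chord is in first inversion.
A seventh chord in first inversion is figured 6/5/3, conventionally abbreviated 6/5.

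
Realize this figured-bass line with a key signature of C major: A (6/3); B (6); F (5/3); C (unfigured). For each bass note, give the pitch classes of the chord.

A (6/3): A, C, F.
B (6/3): B, D, G.
F (5/3): F, A, C.
C (5/3): C, E, G.

A, C, F | B, D, G | F, A, C | C, E, G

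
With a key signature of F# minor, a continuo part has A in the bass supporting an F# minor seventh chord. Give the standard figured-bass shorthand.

6/5

A is the third of F# minor seventh, so the chord is in first inversion.
A seventh chord in first inversion is figured 6/5/3, conventionally abbreviated 6/5.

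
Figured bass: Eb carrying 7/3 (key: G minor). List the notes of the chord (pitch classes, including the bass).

Eb, G, Bb, D

The written figures 7/3 are shorthand for 7/5/3: the 5 is implied.
A third above Eb in this key is G.
A fifth above Eb in this key is Bb.
A seventh above Eb in this key is D.
Together with the bass Eb, this spells Eb major seventh in root position.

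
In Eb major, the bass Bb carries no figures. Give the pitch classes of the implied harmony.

Bb, D, F

An unfigured bass implies 5/3.
A third above Bb in this key is D.
A fifth above Bb in this key is F.
Together with the bass Bb, this spells Bb major in root position.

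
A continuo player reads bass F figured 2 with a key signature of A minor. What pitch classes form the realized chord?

The written figures 2 are shorthand for 6/4/2: the 6/4 are implied.
A second above F in this key is G.
A fourth above F in this key is B.
A sixth above F in this key is D.
Together with the bass F, this spells G dominant seventh in third inversion.

F, G, B, D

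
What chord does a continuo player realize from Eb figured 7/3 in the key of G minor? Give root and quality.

Eb major seventh

The figures 7/3 indicate a seventh chord in root position.
In root position the bass is the root, so the root is Eb.
The chord tones are Eb, G, Bb, D, giving Eb major seventh.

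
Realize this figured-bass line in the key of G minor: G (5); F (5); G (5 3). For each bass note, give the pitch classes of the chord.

G, Bb, D | F, A, C | G, Bb, D

G (5/3): G, Bb, D.
F (5/3): F, A, C.
G (5/3): G, Bb, D.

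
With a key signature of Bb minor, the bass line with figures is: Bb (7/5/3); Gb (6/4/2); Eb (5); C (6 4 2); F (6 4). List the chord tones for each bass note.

Bb (7/5/3): Bb, Db, F, Ab.
Gb (6/4/2): Gb, Ab, C, Eb.
Eb (5/3): Eb, Gb, Bb.
C (6/4/2): C, Db, F, Ab.
F (6/4): F, Bb, Db.

Bb, Db, F, Ab | Gb, Ab, C, Eb | Eb, Gb, Bb | C, Db, F, Ab | F, Bb, Db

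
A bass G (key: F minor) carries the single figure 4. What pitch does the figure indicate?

C

Counting 3 letter steps above G lands on C; in F minor, that letter is C.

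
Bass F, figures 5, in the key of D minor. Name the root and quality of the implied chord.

F major

The figures 5 indicate a triad in root position.
In root position the bass is the root, so the root is F.
The chord tones are F, A, C, giving F major.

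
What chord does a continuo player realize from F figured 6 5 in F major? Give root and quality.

The figures 6 5 indicate a seventh chord in first inversion.
In first inversion the root lies a sixth above the bass: a sixth above F in F major is D.
The chord tones are F, A, C, D, giving D minor seventh.

D minor seventh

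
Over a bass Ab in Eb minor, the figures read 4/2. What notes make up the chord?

The written figures 4/2 are shorthand for 6/4/2: the 6 is implied.
A second above Ab in this key is Bb.
A fourth above Ab in this key is Db.
A sixth above Ab in this key is F.
Together with the bass Ab, this spells Bb minor seventh in third inversion.

Ab, Bb, Db, F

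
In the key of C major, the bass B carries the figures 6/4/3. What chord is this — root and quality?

The figures 6/4/3 indicate a seventh chord in second inversion.
In second inversion the root lies a fourth above the bass: a fourth above B in C major is E.
The chord tones are B, D, E, G, giving E minor seventh.

E minor seventh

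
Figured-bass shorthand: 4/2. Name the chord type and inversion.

4/2 is shorthand for 6/4/2.
Intervals of 6/4/2 above the bass form a seventh chord; the bass is the seventh, so this is third inversion.

seventh chord, third inversion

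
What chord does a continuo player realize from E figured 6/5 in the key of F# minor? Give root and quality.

The figures 6/5 indicate a seventh chord in first inversion.
In first inversion the root lies a sixth above the bass: a sixth above E in F# minor is C#.
The chord tones are E, G#, B, C#, giving C# minor seventh.

C# minor seventh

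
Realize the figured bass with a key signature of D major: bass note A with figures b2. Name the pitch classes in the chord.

The written figures b2 are shorthand for 6/4/2: the 6/4 are implied.
A second above A in this key is B, lowered to Bb by the flat.
A fourth above A in this key is D.
A sixth above A in this key is F#.
Together with the bass A, this spells Bb augmented major seventh in third inversion.

A, Bb, D, F#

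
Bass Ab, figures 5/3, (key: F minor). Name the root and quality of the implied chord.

The figures 5/3 indicate a triad in root position.
In root position the bass is the root, so the root is Ab.
The chord tones are Ab, C, Eb, giving Ab major.

Ab major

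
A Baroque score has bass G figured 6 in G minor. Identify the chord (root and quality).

The figures 6 indicate a triad in first inversion.
In first inversion the root lies a sixth above the bass: a sixth above G in G minor is Eb.
The chord tones are G, Bb, Eb, giving Eb major.

Eb major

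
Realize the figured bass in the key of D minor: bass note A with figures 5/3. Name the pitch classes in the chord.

A third above A in this key is C.
A fifth above A in this key is E.
Together with the bass A, this spells A minor in root position.

A, C, E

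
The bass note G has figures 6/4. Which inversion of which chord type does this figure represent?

triad, second inversion

Intervals of 6/4 above the bass form a triad; the bass is the fifth, so this is second inversion.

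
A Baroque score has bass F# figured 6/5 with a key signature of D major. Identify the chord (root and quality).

The figures 6/5 indicate a seventh chord in first inversion.
In first inversion the root lies a sixth above the bass: a sixth above F# in D major is D.
The chord tones are F#, A, C#, D, giving D major seventh.

D major seventh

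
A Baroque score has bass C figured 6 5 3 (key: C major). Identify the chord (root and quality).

The figures 6 5 3 indicate a seventh chord in first inversion.
In first inversion the root lies a sixth above the bass: a sixth above C in C major is A.
The chord tones are C, E, G, A, giving A minor seventh.

A minor seventh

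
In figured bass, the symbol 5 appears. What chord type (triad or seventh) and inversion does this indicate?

triad, root position

5 is shorthand for 5/3.
Intervals of 5/3 above the bass form a triad; the bass is the root, so this is root position.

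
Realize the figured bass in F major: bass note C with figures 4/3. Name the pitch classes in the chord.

C, E, F, A

The written figures 4/3 are shorthand for 6/4/3: the 6 is implied.
A third above C in this key is E.
A fourth above C in this key is F.
A sixth above C in this key is A.
Together with the bass C, this spells F major seventh in second inversion.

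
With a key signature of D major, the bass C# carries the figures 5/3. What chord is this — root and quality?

C# diminished

The figures 5/3 indicate a triad in root position.
In root position the bass is the root, so the root is C#.
The chord tones are C#, E, G, giving C# diminished.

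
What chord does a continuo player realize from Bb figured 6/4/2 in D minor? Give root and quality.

The figures 6/4/2 indicate a seventh chord in third inversion.
In third inversion the root lies a second above the bass: a second above Bb in D minor is C.
The chord tones are Bb, C, E, G, giving C dominant seventh.

C dominant seventh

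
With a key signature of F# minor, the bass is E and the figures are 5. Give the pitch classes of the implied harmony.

E, G#, B

The written figures 5 are shorthand for 5/3: the 3 is implied.
A third above E in this key is G#.
A fifth above E in this key is B.
Together with the bass E, this spells E major in root position.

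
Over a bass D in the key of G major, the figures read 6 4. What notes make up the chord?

D, G, B

A fourth above D in this key is G.
A sixth above D in this key is B.
Together with the bass D, this spells G major in second inversion.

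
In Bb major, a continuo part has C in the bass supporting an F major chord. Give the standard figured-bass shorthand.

6/4

C is the fifth of F major, so the chord is in second inversion.
A triad in second inversion is figured 6/4, conventionally abbreviated 6/4.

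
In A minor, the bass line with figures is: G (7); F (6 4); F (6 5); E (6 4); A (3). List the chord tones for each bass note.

G (7/5/3): G, B, D, F.
F (6/4): F, B, D.
F (6/5/3): F, A, C, D.
E (6/4): E, A, C.
A (5/3): A, C, E.

G, B, D, F | F, B, D | F, A, C, D | E, A, C | A, C, E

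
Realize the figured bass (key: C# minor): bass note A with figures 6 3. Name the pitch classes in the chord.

A third above A in this key is C#.
A sixth above A in this key is F#.
Together with the bass A, this spells F# minor in first inversion.

A, C#, F#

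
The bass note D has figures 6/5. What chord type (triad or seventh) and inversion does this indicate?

seventh chord, first inversion

6/5 is shorthand for 6/5/3.
Intervals of 6/5/3 above the bass form a seventh chord; the bass is the third, so this is first inversion.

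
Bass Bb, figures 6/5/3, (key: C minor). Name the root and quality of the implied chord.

The figures 6/5/3 indicate a seventh chord in first inversion.
In first inversion the root lies a sixth above the bass: a sixth above Bb in C minor is G.
The chord tones are Bb, D, F, G, giving G minor seventh.

G minor seventh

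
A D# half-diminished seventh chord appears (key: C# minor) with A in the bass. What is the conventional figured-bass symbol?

A is the fifth of D# half-diminished seventh, so the chord is in second inversion.
A seventh chord in second inversion is figured 6/4/3, conventionally abbreviated 4/3.

4/3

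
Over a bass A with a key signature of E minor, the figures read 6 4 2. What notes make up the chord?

A second above A in this key is B.
A fourth above A in this key is D.
A sixth above A in this key is F#.
Together with the bass A, this spells B minor seventh in third inversion.

A, B, D, F#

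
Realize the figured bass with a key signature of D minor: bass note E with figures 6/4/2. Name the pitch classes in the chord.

A second above E in this key is F.
A fourth above E in this key is A.
A sixth above E in this key is C.
Together with the bass E, this spells F major seventh in third inversion.

E, F, A, C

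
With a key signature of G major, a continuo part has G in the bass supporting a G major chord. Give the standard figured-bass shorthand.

G is the root of G major, so the chord is in root position.
A triad in root position is figured 5/3, conventionally abbreviated (no figures — root-position triad).

no figures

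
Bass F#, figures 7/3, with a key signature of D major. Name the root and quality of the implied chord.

F# minor seventh

The figures 7/3 indicate a seventh chord in root position.
In root position the bass is the root, so the root is F#.
The chord tones are F#, A, C#, E, giving F# minor seventh.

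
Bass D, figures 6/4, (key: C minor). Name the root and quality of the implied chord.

G minor

The figures 6/4 indicate a triad in second inversion.
In second inversion the root lies a fourth above the bass: a fourth above D in C minor is G.
The chord tones are D, G, Bb, giving G minor.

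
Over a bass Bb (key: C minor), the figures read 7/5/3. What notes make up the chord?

Bb, D, F, Ab

A third above Bb in this key is D.
A fifth above Bb in this key is F.
A seventh above Bb in this key is Ab.
Together with the bass Bb, this spells Bb dominant seventh in root position.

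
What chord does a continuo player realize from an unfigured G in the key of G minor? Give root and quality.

G minor

An unfigured bass indicates a triad in root position.
In root position the bass is the root, so the root is G.
The chord tones are G, Bb, D, giving G minor.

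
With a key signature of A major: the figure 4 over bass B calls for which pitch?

Counting 3 letter steps above B lands on E; in A major, that letter is E.

E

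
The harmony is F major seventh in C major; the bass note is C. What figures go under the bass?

C is the fifth of F major seventh, so the chord is in second inversion.
A seventh chord in second inversion is figured 6/4/3, conventionally abbreviated 4/3.

4/3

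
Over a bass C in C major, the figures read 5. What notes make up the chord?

C, E, G

The written figures 5 are shorthand for 5/3: the 3 is implied.
A third above C in this key is E.
A fifth above C in this key is G.
Together with the bass C, this spells C major in root position.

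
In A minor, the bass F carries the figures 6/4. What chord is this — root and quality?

The figures 6/4 indicate a triad in second inversion.
In second inversion the root lies a fourth above the bass: a fourth above F in A minor is B.
The chord tones are F, B, D, giving B diminished.

B diminished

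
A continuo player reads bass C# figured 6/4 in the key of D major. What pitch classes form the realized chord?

C#, F#, A

A fourth above C# in this key is F#.
A sixth above C# in this key is A.
Together with the bass C#, this spells F# minor in second inversion.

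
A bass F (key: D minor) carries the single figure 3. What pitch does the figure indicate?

Counting 2 letter steps above F lands on A; in D minor, that letter is A.

A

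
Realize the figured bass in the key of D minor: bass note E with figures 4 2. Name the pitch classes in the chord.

E, F, A, C

The written figures 4 2 are shorthand for 6/4/2: the 6 is implied.
A second above E in this key is F.
A fourth above E in this key is A.
A sixth above E in this key is C.
Together with the bass E, this spells F major seventh in third inversion.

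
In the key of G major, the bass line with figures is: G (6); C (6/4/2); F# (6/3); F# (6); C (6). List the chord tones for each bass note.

G, B, E | C, D, F#, A | F#, A, D | F#, A, D | C, E, A

G (6/3): G, B, E.
C (6/4/2): C, D, F#, A.
F# (6/3): F#, A, D.
F# (6/3): F#, A, D.
C (6/3): C, E, A.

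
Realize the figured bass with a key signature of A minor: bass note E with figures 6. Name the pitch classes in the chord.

E, G, C

The written figures 6 are shorthand for 6/3: the 3 is implied.
A third above E in this key is G.
A sixth above E in this key is C.
Together with the bass E, this spells C major in first inversion.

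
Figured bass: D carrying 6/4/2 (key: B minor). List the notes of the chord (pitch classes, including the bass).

D, E, G, B

A second above D in this key is E.
A fourth above D in this key is G.
A sixth above D in this key is B.
Together with the bass D, this spells E minor seventh in third inversion.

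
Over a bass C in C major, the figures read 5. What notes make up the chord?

C, E, G

The written figures 5 are shorthand for 5/3: the 3 is implied.
A third above C in this key is E.
A fifth above C in this key is G.
Together with the bass C, this spells C major in root position.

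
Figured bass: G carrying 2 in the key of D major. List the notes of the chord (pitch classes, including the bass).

G, A, C#, E

The written figures 2 are shorthand for 6/4/2: the 6/4 are implied.
A second above G in this key is A.
A fourth above G in this key is C#.
A sixth above G in this key is E.
Together with the bass G, this spells A dominant seventh in third inversion.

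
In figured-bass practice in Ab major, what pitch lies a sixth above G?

Eb

Counting 5 letter steps above G lands on E; in Ab major, that letter is Eb.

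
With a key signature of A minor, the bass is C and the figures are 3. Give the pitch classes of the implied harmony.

C, E, G

The written figures 3 are shorthand for 5/3: the 5 is implied.
A third above C in this key is E.
A fifth above C in this key is G.
Together with the bass C, this spells C major in root position.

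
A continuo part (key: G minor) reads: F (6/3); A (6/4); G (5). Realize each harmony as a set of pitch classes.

F (6/3): F, A, D.
A (6/4): A, D, F.
G (5/3): G, Bb, D.

F, A, D | A, D, F | G, Bb, D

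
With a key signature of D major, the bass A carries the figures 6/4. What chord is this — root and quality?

D major

The figures 6/4 indicate a triad in second inversion.
In second inversion the root lies a fourth above the bass: a fourth above A in D major is D.
The chord tones are A, D, F#, giving D major.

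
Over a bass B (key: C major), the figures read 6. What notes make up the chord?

B, D, G

The written figures 6 are shorthand for 6/3: the 3 is implied.
A third above B in this key is D.
A sixth above B in this key is G.
Together with the bass B, this spells G major in first inversion.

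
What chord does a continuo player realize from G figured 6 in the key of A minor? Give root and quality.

The figures 6 indicate a triad in first inversion.
In first inversion the root lies a sixth above the bass: a sixth above G in A minor is E.
The chord tones are G, B, E, giving E minor.

E minor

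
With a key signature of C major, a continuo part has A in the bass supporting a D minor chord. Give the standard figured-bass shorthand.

A is the fifth of D minor, so the chord is in second inversion.
A triad in second inversion is figured 6/4, conventionally abbreviated 6/4.

6/4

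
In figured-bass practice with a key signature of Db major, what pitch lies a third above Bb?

Counting 2 letter steps above Bb lands on D; in Db major, that letter is Db.

Db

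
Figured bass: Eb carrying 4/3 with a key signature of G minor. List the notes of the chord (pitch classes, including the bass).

Eb, G, A, C

The written figures 4/3 are shorthand for 6/4/3: the 6 is implied.
A third above Eb in this key is G.
A fourth above Eb in this key is A.
A sixth above Eb in this key is C.
Together with the bass Eb, this spells A half-diminished seventh in second inversion.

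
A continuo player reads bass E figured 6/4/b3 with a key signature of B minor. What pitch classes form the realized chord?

E, Gb, A, C#

A third above E in this key is G, lowered to Gb by the flat.
A fourth above E in this key is A.
A sixth above E in this key is C#.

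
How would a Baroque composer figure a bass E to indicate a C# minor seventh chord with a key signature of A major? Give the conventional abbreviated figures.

E is the third of C# minor seventh, so the chord is in first inversion.
A seventh chord in first inversion is figured 6/5/3, conventionally abbreviated 6/5.

6/5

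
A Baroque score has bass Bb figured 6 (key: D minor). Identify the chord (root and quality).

The figures 6 indicate a triad in first inversion.
In first inversion the root lies a sixth above the bass: a sixth above Bb in D minor is G.
The chord tones are Bb, D, G, giving G minor.

G minor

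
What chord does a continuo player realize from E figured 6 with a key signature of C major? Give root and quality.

C major

The figures 6 indicate a triad in first inversion.
In first inversion the root lies a sixth above the bass: a sixth above E in C major is C.
The chord tones are E, G, C, giving C major.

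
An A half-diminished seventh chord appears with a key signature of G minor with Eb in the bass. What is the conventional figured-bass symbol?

Eb is the fifth of A half-diminished seventh, so the chord is in second inversion.
A seventh chord in second inversion is figured 6/4/3, conventionally abbreviated 4/3.

4/3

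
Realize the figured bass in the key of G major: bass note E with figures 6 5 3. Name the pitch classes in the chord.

E, G, B, C

A third above E in this key is G.
A fifth above E in this key is B.
A sixth above E in this key is C.
Together with the bass E, this spells C major seventh in first inversion.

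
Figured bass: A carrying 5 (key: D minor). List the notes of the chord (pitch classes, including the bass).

A, C, E

The written figures 5 are shorthand for 5/3: the 3 is implied.
A third above A in this key is C.
A fifth above A in this key is E.
Together with the bass A, this spells A minor in root position.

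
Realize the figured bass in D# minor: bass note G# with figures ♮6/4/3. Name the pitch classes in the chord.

A third above G# in this key is B.
A fourth above G# in this key is C#.
A sixth above G# in this key is E#, made natural (E) by the ♮ figure.
Together with the bass G#, this spells C# minor seventh in second inversion.

G#, B, C#, E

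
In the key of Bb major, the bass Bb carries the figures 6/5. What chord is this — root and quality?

The figures 6/5 indicate a seventh chord in first inversion.
In first inversion the root lies a sixth above the bass: a sixth above Bb in Bb major is G.
The chord tones are Bb, D, F, G, giving G minor seventh.

G minor seventh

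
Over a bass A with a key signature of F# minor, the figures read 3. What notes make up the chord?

A, C#, E

The written figures 3 are shorthand for 5/3: the 5 is implied.
A third above A in this key is C#.
A fifth above A in this key is E.
Together with the bass A, this spells A major in root position.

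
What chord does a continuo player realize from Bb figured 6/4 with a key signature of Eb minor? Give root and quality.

Eb minor

The figures 6/4 indicate a triad in second inversion.
In second inversion the root lies a fourth above the bass: a fourth above Bb in Eb minor is Eb.
The chord tones are Bb, Eb, Gb, giving Eb minor.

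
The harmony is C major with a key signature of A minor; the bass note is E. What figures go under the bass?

6

E is the third of C major, so the chord is in first inversion.
A triad in first inversion is figured 6/3, conventionally abbreviated 6.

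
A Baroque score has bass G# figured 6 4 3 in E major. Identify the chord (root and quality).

The figures 6 4 3 indicate a seventh chord in second inversion.
In second inversion the root lies a fourth above the bass: a fourth above G# in E major is C#.
The chord tones are G#, B, C#, E, giving C# minor seventh.

C# minor seventh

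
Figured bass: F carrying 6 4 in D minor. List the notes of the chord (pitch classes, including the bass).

A fourth above F in this key is Bb.
A sixth above F in this key is D.
Together with the bass F, this spells Bb major in second inversion.

F, Bb, D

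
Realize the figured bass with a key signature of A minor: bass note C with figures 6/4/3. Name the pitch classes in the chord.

C, E, F, A

A third above C in this key is E.
A fourth above C in this key is F.
A sixth above C in this key is A.
Together with the bass C, this spells F major seventh in second inversion.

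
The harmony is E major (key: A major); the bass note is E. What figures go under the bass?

no figures

E is the root of E major, so the chord is in root position.
A triad in root position is figured 5/3, conventionally abbreviated (no figures — root-position triad).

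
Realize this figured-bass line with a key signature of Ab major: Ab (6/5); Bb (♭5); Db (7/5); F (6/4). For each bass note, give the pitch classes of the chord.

Ab, C, Eb, F | Bb, Db, Fb | Db, F, Ab, C | F, Bb, Db

Ab (6/5/3): Ab, C, Eb, F.
Bb (b5/3): Bb, Db, Fb.
Db (7/5/3): Db, F, Ab, C.
F (6/4): F, Bb, Db.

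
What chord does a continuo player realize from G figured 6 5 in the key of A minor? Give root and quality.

E minor seventh

The figures 6 5 indicate a seventh chord in first inversion.
In first inversion the root lies a sixth above the bass: a sixth above G in A minor is E.
The chord tones are G, B, D, E, giving E minor seventh.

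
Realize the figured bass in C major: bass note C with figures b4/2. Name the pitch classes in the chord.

C, D, Fb, A

The written figures b4/2 are shorthand for 6/4/2: the 6 is implied.
A second above C in this key is D.
A fourth above C in this key is F, lowered to Fb by the flat.
A sixth above C in this key is A.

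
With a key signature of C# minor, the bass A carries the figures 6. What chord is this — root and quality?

F# minor

The figures 6 indicate a triad in first inversion.
In first inversion the root lies a sixth above the bass: a sixth above A in C# minor is F#.
The chord tones are A, C#, F#, giving F# minor.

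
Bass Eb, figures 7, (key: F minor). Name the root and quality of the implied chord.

The figures 7 indicate a seventh chord in root position.
In root position the bass is the root, so the root is Eb.
The chord tones are Eb, G, Bb, Db, giving Eb dominant seventh.

Eb dominant seventh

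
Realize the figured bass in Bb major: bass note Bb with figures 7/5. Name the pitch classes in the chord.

Bb, D, F, A

The written figures 7/5 are shorthand for 7/5/3: the 3 is implied.
A third above Bb in this key is D.
A fifth above Bb in this key is F.
A seventh above Bb in this key is A.
Together with the bass Bb, this spells Bb major seventh in root position.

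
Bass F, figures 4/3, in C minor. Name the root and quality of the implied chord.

The figures 4/3 indicate a seventh chord in second inversion.
In second inversion the root lies a fourth above the bass: a fourth above F in C minor is Bb.
The chord tones are F, Ab, Bb, D, giving Bb dominant seventh.

Bb dominant seventh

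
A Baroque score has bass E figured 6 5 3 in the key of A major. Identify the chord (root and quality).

C# minor seventh

The figures 6 5 3 indicate a seventh chord in first inversion.
In first inversion the root lies a sixth above the bass: a sixth above E in A major is C#.
The chord tones are E, G#, B, C#, giving C# minor seventh.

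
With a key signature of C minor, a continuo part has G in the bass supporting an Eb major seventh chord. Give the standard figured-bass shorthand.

6/5

G is the third of Eb major seventh, so the chord is in first inversion.
A seventh chord in first inversion is figured 6/5/3, conventionally abbreviated 6/5.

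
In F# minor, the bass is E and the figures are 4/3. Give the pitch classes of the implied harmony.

The written figures 4/3 are shorthand for 6/4/3: the 6 is implied.
A third above E in this key is G#.
A fourth above E in this key is A.
A sixth above E in this key is C#.
Together with the bass E, this spells A major seventh in second inversion.

E, G#, A, C#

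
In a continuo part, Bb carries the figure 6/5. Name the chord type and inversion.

seventh chord, first inversion

6/5 is shorthand for 6/5/3.
Intervals of 6/5/3 above the bass form a seventh chord; the bass is the third, so this is first inversion.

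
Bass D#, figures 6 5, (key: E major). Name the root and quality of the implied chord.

B dominant seventh

The figures 6 5 indicate a seventh chord in first inversion.
In first inversion the root lies a sixth above the bass: a sixth above D# in E major is B.
The chord tones are D#, F#, A, B, giving B dominant seventh.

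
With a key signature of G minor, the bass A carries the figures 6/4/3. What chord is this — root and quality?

D minor seventh

The figures 6/4/3 indicate a seventh chord in second inversion.
In second inversion the root lies a fourth above the bass: a fourth above A in G minor is D.
The chord tones are A, C, D, F, giving D minor seventh.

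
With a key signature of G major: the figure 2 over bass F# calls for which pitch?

G

Counting 1 letter step above F# lands on G; in G major, that letter is G.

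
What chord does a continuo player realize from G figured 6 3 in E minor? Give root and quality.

The figures 6 3 indicate a triad in first inversion.
In first inversion the root lies a sixth above the bass: a sixth above G in E minor is E.
The chord tones are G, B, E, giving E minor.

E minor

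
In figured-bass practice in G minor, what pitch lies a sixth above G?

Eb

Counting 5 letter steps above G lands on E; in G minor, that letter is Eb.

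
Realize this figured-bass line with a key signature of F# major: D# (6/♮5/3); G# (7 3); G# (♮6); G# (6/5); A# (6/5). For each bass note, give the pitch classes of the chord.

D# (6/♮5/3): D#, F#, A, B.
G# (7/5/3): G#, B, D#, F#.
G# (♮6/3): G#, B, E.
G# (6/5/3): G#, B, D#, E#.
A# (6/5/3): A#, C#, E#, F#.

D#, F#, A, B | G#, B, D#, F# | G#, B, E | G#, B, D#, E# | A#, C#, E#, F#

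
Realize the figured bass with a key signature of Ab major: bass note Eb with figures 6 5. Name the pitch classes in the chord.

The written figures 6 5 are shorthand for 6/5/3: the 3 is implied.
A third above Eb in this key is G.
A fifth above Eb in this key is Bb.
A sixth above Eb in this key is C.
Together with the bass Eb, this spells C minor seventh in first inversion.

Eb, G, Bb, C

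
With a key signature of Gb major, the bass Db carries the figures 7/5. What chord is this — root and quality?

The figures 7/5 indicate a seventh chord in root position.
In root position the bass is the root, so the root is Db.
The chord tones are Db, F, Ab, Cb, giving Db dominant seventh.

Db dominant seventh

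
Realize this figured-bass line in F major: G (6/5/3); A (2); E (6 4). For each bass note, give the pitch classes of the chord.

G (6/5/3): G, Bb, D, E.
A (6/4/2): A, Bb, D, F.
E (6/4): E, A, C.

G, Bb, D, E | A, Bb, D, F | E, A, C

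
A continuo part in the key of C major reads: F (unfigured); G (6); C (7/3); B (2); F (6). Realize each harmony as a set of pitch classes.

F (5/3): F, A, C.
G (6/3): G, B, E.
C (7/5/3): C, E, G, B.
B (6/4/2): B, C, E, G.
F (6/3): F, A, D.

F, A, C | G, B, E | C, E, G, B | B, C, E, G | F, A, D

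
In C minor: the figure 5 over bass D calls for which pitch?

Ab

Counting 4 letter steps above D lands on A; in C minor, that letter is Ab.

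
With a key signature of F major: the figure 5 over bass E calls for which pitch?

Counting 4 letter steps above E lands on B; in F major, that letter is Bb.

Bb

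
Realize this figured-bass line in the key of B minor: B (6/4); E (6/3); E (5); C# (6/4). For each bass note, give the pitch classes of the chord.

B, E, G | E, G, C# | E, G, B | C#, F#, A

B (6/4): B, E, G.
E (6/3): E, G, C#.
E (5/3): E, G, B.
C# (6/4): C#, F#, A.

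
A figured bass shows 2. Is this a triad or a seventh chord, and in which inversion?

2 is shorthand for 6/4/2.
Intervals of 6/4/2 above the bass form a seventh chord; the bass is the seventh, so this is third inversion.

seventh chord, third inversion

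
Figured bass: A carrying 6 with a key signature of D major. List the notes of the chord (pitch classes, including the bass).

A, C#, F#

The written figures 6 are shorthand for 6/3: the 3 is implied.
A third above A in this key is C#.
A sixth above A in this key is F#.
Together with the bass A, this spells F# minor in first inversion.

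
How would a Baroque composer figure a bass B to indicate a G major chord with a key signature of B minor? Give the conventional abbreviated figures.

B is the third of G major, so the chord is in first inversion.
A triad in first inversion is figured 6/3, conventionally abbreviated 6.

6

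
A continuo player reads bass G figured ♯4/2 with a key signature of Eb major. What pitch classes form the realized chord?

G, Ab, C#, Eb

The written figures ♯4/2 are shorthand for 6/4/2: the 6 is implied.
A second above G in this key is Ab.
A fourth above G in this key is C, raised to C# by the sharp.
A sixth above G in this key is Eb.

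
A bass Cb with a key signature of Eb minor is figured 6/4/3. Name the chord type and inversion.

seventh chord, second inversion

Intervals of 6/4/3 above the bass form a seventh chord; the bass is the fifth, so this is second inversion.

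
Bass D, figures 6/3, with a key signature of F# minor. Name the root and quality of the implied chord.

B minor

The figures 6/3 indicate a triad in first inversion.
In first inversion the root lies a sixth above the bass: a sixth above D in F# minor is B.
The chord tones are D, F#, B, giving B minor.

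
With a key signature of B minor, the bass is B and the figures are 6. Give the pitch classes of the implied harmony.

B, D, G

The written figures 6 are shorthand for 6/3: the 3 is implied.
A third above B in this key is D.
A sixth above B in this key is G.
Together with the bass B, this spells G major in first inversion.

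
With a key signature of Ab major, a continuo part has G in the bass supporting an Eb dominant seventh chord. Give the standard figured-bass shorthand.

G is the third of Eb dominant seventh, so the chord is in first inversion.
A seventh chord in first inversion is figured 6/5/3, conventionally abbreviated 6/5.

6/5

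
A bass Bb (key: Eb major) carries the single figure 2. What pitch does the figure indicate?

C

Counting 1 letter step above Bb lands on C; in Eb major, that letter is C.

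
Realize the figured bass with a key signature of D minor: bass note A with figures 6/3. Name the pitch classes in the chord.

A, C, F

A third above A in this key is C.
A sixth above A in this key is F.
Together with the bass A, this spells F major in first inversion.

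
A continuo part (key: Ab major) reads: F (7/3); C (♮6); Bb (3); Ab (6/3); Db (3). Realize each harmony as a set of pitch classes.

F (7/5/3): F, Ab, C, Eb.
C (♮6/3): C, Eb, A.
Bb (5/3): Bb, Db, F.
Ab (6/3): Ab, C, F.
Db (5/3): Db, F, Ab.

F, Ab, C, Eb | C, Eb, A | Bb, Db, F | Ab, C, F | Db, F, Ab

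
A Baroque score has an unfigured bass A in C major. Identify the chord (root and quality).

An unfigured bass indicates a triad in root position.
In root position the bass is the root, so the root is A.
The chord tones are A, C, E, giving A minor.

A minor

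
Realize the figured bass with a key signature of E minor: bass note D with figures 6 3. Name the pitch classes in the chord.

D, F#, B

A third above D in this key is F#.
A sixth above D in this key is B.
Together with the bass D, this spells B minor in first inversion.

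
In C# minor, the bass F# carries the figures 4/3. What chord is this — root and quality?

B dominant seventh

The figures 4/3 indicate a seventh chord in second inversion.
In second inversion the root lies a fourth above the bass: a fourth above F# in C# minor is B.
The chord tones are F#, A, B, D#, giving B dominant seventh.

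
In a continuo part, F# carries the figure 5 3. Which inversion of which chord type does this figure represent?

Intervals of 5/3 above the bass form a triad; the bass is the root, so this is root position.

triad, root position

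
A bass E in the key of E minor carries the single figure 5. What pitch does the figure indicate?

Counting 4 letter steps above E lands on B; in E minor, that letter is B.

B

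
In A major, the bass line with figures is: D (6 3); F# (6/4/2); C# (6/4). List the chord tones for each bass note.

D, F#, B | F#, G#, B, D | C#, F#, A

D (6/3): D, F#, B.
F# (6/4/2): F#, G#, B, D.
C# (6/4): C#, F#, A.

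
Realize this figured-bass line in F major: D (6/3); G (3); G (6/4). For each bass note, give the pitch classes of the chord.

D, F, Bb | G, Bb, D | G, C, E

D (6/3): D, F, Bb.
G (5/3): G, Bb, D.
G (6/4): G, C, E.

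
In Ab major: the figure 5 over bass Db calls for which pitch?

Ab

Counting 4 letter steps above Db lands on A; in Ab major, that letter is Ab.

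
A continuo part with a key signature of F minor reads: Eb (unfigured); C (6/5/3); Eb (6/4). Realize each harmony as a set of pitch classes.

Eb, G, Bb | C, Eb, G, Ab | Eb, Ab, C

Eb (5/3): Eb, G, Bb.
C (6/5/3): C, Eb, G, Ab.
Eb (6/4): Eb, Ab, C.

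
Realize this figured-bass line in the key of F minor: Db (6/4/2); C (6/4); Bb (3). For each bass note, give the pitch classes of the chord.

Db (6/4/2): Db, Eb, G, Bb.
C (6/4): C, F, Ab.
Bb (5/3): Bb, Db, F.

Db, Eb, G, Bb | C, F, Ab | Bb, Db, F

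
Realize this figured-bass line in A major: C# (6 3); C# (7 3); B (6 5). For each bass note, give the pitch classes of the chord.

C#, E, A | C#, E, G#, B | B, D, F#, G#

C# (6/3): C#, E, A.
C# (7/5/3): C#, E, G#, B.
B (6/5/3): B, D, F#, G#.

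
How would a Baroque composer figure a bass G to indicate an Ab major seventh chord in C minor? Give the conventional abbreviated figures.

G is the seventh of Ab major seventh, so the chord is in third inversion.
A seventh chord in third inversion is figured 6/4/2, conventionally abbreviated 4/2.

4/2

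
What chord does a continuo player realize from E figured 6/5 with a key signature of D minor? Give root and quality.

C dominant seventh

The figures 6/5 indicate a seventh chord in first inversion.
In first inversion the root lies a sixth above the bass: a sixth above E in D minor is C.
The chord tones are E, G, Bb, C, giving C dominant seventh.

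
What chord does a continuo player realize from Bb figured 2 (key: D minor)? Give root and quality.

The figures 2 indicate a seventh chord in third inversion.
In third inversion the root lies a second above the bass: a second above Bb in D minor is C.
The chord tones are Bb, C, E, G, giving C dominant seventh.

C dominant seventh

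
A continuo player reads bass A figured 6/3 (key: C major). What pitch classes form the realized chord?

A, C, F

A third above A in this key is C.
A sixth above A in this key is F.
Together with the bass A, this spells F major in first inversion.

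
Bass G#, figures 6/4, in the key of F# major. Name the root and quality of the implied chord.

The figures 6/4 indicate a triad in second inversion.
In second inversion the root lies a fourth above the bass: a fourth above G# in F# major is C#.
The chord tones are G#, C#, E#, giving C# major.

C# major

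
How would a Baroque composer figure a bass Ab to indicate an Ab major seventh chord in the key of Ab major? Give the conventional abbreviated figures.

7

Ab is the root of Ab major seventh, so the chord is in root position.
A seventh chord in root position is figured 7/5/3, conventionally abbreviated 7.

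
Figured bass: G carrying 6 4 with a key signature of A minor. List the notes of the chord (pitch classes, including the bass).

G, C, E

A fourth above G in this key is C.
A sixth above G in this key is E.
Together with the bass G, this spells C major in second inversion.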